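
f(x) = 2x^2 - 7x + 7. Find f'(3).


Differentiate term by term using power and sum rules:
f(x) = 2x^2 - 7x + 7
f'(x) = 4x - 7
Substitute x = 3:
f'(3) = 4 * 3 - 7
= 12 - 7
= 5

5


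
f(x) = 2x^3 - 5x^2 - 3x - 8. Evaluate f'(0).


Differentiate f(x) = 2x^3 - 5x^2 - 3x - 8 term by term:
f'(x) = 6x^2 - 10x - 3
Substitute x = 0:
f'(0) = 6 * 0^2 - 10 * 0 - 3
= 0 + 0 - 3
= -3

-3


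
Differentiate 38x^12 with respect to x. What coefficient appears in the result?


We apply the power rule: d/dx [ax^n] = a*n * x^(n-1)
d/dx [38x^12]
= 38 * 12 * x^(12-1)
= 456x^11
The coefficient is 456

456


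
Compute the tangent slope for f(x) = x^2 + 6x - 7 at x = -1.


The slope of the tangent line equals f'(x) at the point.
f(x) = x^2 + 6x - 7
f'(x) = 2x + 6
At x = -1:
f'(-1) = 2 * (-1) + 6
= -2 + 6
= 4

4


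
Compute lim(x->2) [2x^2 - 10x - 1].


Since polynomials are continuous, we use direct substitution.
lim(x->2) of 2x^2 - 10x - 1
= 2 * 2^2 - 10 * 2 - 1
= 8 - 20 - 1
= -13

-13


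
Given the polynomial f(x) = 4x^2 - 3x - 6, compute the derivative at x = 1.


Differentiate term by term using power and sum rules:
f(x) = 4x^2 - 3x - 6
f'(x) = 8x - 3
Substitute x = 1:
f'(1) = 8 * 1 - 3
= 8 - 3
= 5

5


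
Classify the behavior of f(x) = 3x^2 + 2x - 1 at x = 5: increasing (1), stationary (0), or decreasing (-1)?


Compute f'(x) to determine behavior:
f'(x) = 6x + 2
f'(5) = 6 * 5 + 2
= 30 + 2
= 32
Since f'(5) > 0, the function is increasing (1)

1


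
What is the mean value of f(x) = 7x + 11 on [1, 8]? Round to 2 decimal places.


Average value = 1/(b-a) * integral from a to b of f(x) dx
First compute the integral of 7x + 11:
F(x) = (7/2)x^2 + 11x
F(8) = 7/2 * 64 + 11 * 8 = 312
F(1) = 7/2 * 1 + 11 * 1 = 29/2
Integral = 312 - 29/2 = 595/2
Average = (595/2) / (8 - 1) = (595/2) / 7
= 85/2 = 42.50

42.50


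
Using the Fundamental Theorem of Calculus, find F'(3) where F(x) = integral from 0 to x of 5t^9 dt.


By the Fundamental Theorem of Calculus (Part 1):
If F(x) = integral from 0 to x of f(t) dt, then F'(x) = f(x)
Here f(t) = 5t^9
So F'(x) = 5x^9
Evaluate at x = 3:
F'(3) = 5 * 3^9
= 5 * 19683
= 98415

98415


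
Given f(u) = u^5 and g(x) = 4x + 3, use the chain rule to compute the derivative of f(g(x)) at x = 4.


Using the chain rule: (f(g(x)))' = f'(g(x)) * g'(x)
First, find g(4):
g(4) = 4 * 4 + 3 = 19
Next, f'(u) = 5u^4
And g'(x) = 4
So f'(g(4)) * g'(4)
= 5 * 19^4 * 4
= 5 * 130321 * 4
= 2606420

2606420


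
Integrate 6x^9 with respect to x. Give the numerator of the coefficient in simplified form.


Apply the power rule for integration:
integral of ax^n dx = a/(n+1) * x^(n+1) + C
integral of 6x^9 dx
= 6/10 * x^10 + C
= 3/5 * x^10 + C
The coefficient in lowest terms is 3/5, and its numerator is 3

3


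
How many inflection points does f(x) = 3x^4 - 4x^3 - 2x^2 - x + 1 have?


Inflection points occur where f''(x) = 0 and concavity changes.
f(x) = 3x^4 - 4x^3 - 2x^2 - x + 1
f'(x) = 12x^3 - 12x^2 - 4x - 1
f''(x) = 36x^2 - 24x - 4
This is a quadratic in x. Use the discriminant to count real roots.
Discriminant = (-24)^2 - 4 * 36 * (-4)
= 576 - (-576)
= 1152
Since discriminant > 0, f''(x) = 0 has 2 distinct real solutions.
A quadratic with two distinct real roots changes sign at each root, so concavity changes at both.
Number of inflection points: 2

2


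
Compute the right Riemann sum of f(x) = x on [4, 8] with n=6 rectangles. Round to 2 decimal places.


Right Riemann sum uses right endpoints of each subinterval.
Interval: [4, 8], n = 6
dx = (8 - 4) / 6 = 2/3
Right endpoints: [14/3, 16/3, 6, 20/3, 22/3, 8]
f values: [14/3, 16/3, 6, 20/3, 22/3, 8]
Sum = dx * (sum of f values)
= 2/3 * 38
= 76/3 ≈ 25.33

25.33


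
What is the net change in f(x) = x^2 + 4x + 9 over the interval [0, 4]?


Net change = f(b) - f(a)
f(x) = x^2 + 4x + 9
Compute f(4):
f(4) = 1 * 4^2 + 4 * 4 + 9
= 16 + 16 + 9
= 41
Compute f(0):
f(0) = 1 * 0^2 + 4 * 0 + 9
= 0 + 0 + 9
= 9
Net change = 41 - 9 = 32

32


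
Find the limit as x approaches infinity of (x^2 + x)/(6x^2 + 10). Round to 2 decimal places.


For limits at infinity with equal-degree polynomials,
we compare leading coefficients.
Numerator leading term: x^2
Denominator leading term: 6x^2
Divide both by x^2:
lim = (1 + 1/x) / (6 + 10/x^2)
As x -> infinity, the 1/x and 1/x^2 terms vanish:
= 1/6 ≈ 0.17

0.17


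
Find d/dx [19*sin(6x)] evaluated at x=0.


Apply the chain rule to differentiate 19*sin(6x):
d/dx [19*sin(6x)]
= 19 * cos(6x) * d/dx(6x)
= 19 * 6 * cos(6x)
= 114 * cos(6x)
Evaluate at x = 0:
= 114 * cos(0)
= 114 * 1
= 114

114


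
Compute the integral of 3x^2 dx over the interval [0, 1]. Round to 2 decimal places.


Find the antiderivative of 3x^2:
F(x) = 3/3 * x^3
Apply the Fundamental Theorem of Calculus:
F(1) - F(0)
= 3/3 * 1^3 - 3/3 * 0^3
= 3/3 * (1 - 0)
= 3/3 * 1
= 1 = 1.00

1.00


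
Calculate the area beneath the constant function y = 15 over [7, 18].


The area under a constant function y = 15 is a rectangle.
Width = 18 - 7 = 11
Height = 15
Area = width * height
= 11 * 15
= 165

165


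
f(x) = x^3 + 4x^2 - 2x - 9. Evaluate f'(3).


Differentiate f(x) = x^3 + 4x^2 - 2x - 9 term by term:
f'(x) = 3x^2 + 8x - 2
Substitute x = 3:
f'(3) = 3 * 3^2 + 8 * 3 - 2
= 27 + 24 - 2
= 49

49


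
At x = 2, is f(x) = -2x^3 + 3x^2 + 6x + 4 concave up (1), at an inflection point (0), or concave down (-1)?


Concavity is determined by the sign of f''(x).
f(x) = -2x^3 + 3x^2 + 6x + 4
f'(x) = -6x^2 + 6x + 6
f''(x) = -12x + 6
f''(2) = -12 * 2 + 6
= -24 + 6
= -18
Since f''(2) < 0, the function is concave down (-1)

-1


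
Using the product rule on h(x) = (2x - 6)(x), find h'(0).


Let u(x) = 2x - 6 and v(x) = x
u'(x) = 2
v'(x) = 1
Product rule: h'(x) = u'(x)*v(x) + u(x)*v'(x)
= 2 * (x) + (2x - 6) * 1
At x = 0:
u(0) = 2 * 0 - 6 = -6
v(0) = 1 * 0 + 0 = 0
h'(0) = 2 * 0 + (-6) * 1
= 0 - 6
= -6

-6


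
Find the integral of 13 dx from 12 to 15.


The integral of a constant k over [a, b] equals k * (b - a).
integral from 12 to 15 of 13 dx
= 13 * (15 - 12)
= 13 * 3
= 39

39


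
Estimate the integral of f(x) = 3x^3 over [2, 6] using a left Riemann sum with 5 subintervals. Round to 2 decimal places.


Left Riemann sum uses left endpoints of each subinterval.
Interval: [2, 6], n = 5
dx = (6 - 2) / 5 = 4/5
Left endpoints: [2, 14/5, 18/5, 22/5, 26/5]
f values: [24, 8232/125, 17496/125, 31944/125, 52728/125]
Sum = dx * (sum of f values)
= 4/5 * 4536/5
= 18144/25 = 725.76

725.76


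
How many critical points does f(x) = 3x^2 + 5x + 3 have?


Find where f'(x) = 0:
f'(x) = 6x + 5
Set f'(x) = 0:
6x + 5 = 0
x = -5 / 6 = -5/6
This is a linear equation in x, so there is exactly one solution.
Number of critical points: 1

1


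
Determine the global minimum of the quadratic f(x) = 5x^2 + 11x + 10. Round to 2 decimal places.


For a quadratic f(x) = ax^2 + bx + c with a > 0, the minimum is at the vertex.
Vertex x-coordinate: x = -b/(2a)
x = -(11) / (2 * 5)
x = -11/10
Substitute back to find the minimum value:
f(-11/10) = 5 * (-11/10)^2 + 11 * (-11/10) + 10
= 121/20 - 121/10 + 10
= 79/20 = 3.95

3.95


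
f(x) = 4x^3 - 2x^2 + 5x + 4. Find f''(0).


First derivative:
f'(x) = 12x^2 - 4x + 5
Second derivative:
f''(x) = 24x - 4
Substitute x = 0:
f''(0) = 24 * 0 - 4
= 0 - 4
= -4

-4


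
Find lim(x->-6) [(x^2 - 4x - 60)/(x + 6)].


Direct substitution gives 0/0, so we factor the numerator.
Factor: (x^2 - 4x - 60) = (x + 6)(x - 10)
Cancel the common factor (x + 6):
(x^2 - 4x - 60)/(x + 6) = (x - 10)
Now substitute x = -6:
= (-6) - (10) = -16

-16


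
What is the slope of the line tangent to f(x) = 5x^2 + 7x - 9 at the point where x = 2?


The slope of the tangent line equals f'(x) at the point.
f(x) = 5x^2 + 7x - 9
f'(x) = 10x + 7
At x = 2:
f'(2) = 10 * 2 + 7
= 20 + 7
= 27

27


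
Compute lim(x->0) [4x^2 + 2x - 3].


Since polynomials are continuous, we use direct substitution.
lim(x->0) of 4x^2 + 2x - 3
= 4 * 0^2 + 2 * 0 - 3
= 0 + 0 - 3
= -3

-3


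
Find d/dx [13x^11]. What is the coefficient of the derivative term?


We apply the power rule: d/dx [ax^n] = a*n * x^(n-1)
d/dx [13x^11]
= 13 * 11 * x^(11-1)
= 143x^10
The coefficient is 143

143


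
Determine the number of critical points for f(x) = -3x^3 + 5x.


Find where f'(x) = 0:
f(x) = -3x^3 + 5x
f'(x) = -9x^2 + 5
This is a quadratic in x. Use the discriminant to count real roots.
Discriminant = (0)^2 - 4 * (-9) * 5
= 0 - (-180)
= 180
Since discriminant > 0, f'(x) = 0 has 2 real solutions.
Number of critical points: 2

2


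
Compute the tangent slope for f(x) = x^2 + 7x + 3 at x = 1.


The slope of the tangent line equals f'(x) at the point.
f(x) = x^2 + 7x + 3
f'(x) = 2x + 7
At x = 1:
f'(1) = 2 * 1 + 7
= 2 + 7
= 9

9


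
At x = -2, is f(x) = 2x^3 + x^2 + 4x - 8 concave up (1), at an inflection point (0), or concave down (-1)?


Concavity is determined by the sign of f''(x).
f(x) = 2x^3 + x^2 + 4x - 8
f'(x) = 6x^2 + 2x + 4
f''(x) = 12x + 2
f''(-2) = 12 * (-2) + 2
= -24 + 2
= -22
Since f''(-2) < 0, the function is concave down (-1)

-1


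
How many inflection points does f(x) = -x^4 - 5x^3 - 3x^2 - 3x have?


Inflection points occur where f''(x) = 0 and concavity changes.
f(x) = -x^4 - 5x^3 - 3x^2 - 3x
f'(x) = -4x^3 - 15x^2 - 6x - 3
f''(x) = -12x^2 - 30x - 6
This is a quadratic in x. Use the discriminant to count real roots.
Discriminant = (-30)^2 - 4 * (-12) * (-6)
= 900 - 288
= 612
Since discriminant > 0, f''(x) = 0 has 2 distinct real solutions.
A quadratic with two distinct real roots changes sign at each root, so concavity changes at both.
Number of inflection points: 2

2


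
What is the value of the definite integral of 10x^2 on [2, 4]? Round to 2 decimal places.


Find the antiderivative of 10x^2:
F(x) = 10/3 * x^3
Apply the Fundamental Theorem of Calculus:
F(4) - F(2)
= 10/3 * 4^3 - 10/3 * 2^3
= 10/3 * (64 - 8)
= 10/3 * 56
= 560/3 ≈ 186.67

186.67


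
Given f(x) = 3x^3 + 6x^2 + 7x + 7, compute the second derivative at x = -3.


First derivative:
f'(x) = 9x^2 + 12x + 7
Second derivative:
f''(x) = 18x + 12
Substitute x = -3:
f''(-3) = 18 * (-3) + 12
= -54 + 12
= -42

-42


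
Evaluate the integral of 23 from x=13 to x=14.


The integral of a constant k over [a, b] equals k * (b - a).
integral from 13 to 14 of 23 dx
= 23 * (14 - 13)
= 23 * 1
= 23

23


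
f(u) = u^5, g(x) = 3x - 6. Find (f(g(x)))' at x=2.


Using the chain rule: (f(g(x)))' = f'(g(x)) * g'(x)
First, find g(2):
g(2) = 3 * 2 - 6 = 0
Next, f'(u) = 5u^4
And g'(x) = 3
So f'(g(2)) * g'(2)
= 5 * 0^4 * 3
= 5 * 0 * 3
= 0

0


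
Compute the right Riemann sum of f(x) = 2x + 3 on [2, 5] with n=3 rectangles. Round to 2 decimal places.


Right Riemann sum uses right endpoints of each subinterval.
Interval: [2, 5], n = 3
dx = (5 - 2) / 3 = 1
Right endpoints: [3, 4, 5]
f values: [9, 11, 13]
Sum = dx * (sum of f values)
= 1 * 33
= 33 = 33.00

33.00


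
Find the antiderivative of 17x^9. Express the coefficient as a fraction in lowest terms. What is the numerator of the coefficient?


Apply the power rule for integration:
integral of ax^n dx = a/(n+1) * x^(n+1) + C
integral of 17x^9 dx
= 17/10 * x^10 + C
The coefficient in lowest terms is 17/10, and its numerator is 17

17


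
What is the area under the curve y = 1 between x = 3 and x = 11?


The area under a constant function y = 1 is a rectangle.
Width = 11 - 3 = 8
Height = 1
Area = width * height
= 8 * 1
= 8

8


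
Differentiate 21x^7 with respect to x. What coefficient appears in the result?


We apply the power rule: d/dx [ax^n] = a*n * x^(n-1)
d/dx [21x^7]
= 21 * 7 * x^(7-1)
= 147x^6
The coefficient is 147

147


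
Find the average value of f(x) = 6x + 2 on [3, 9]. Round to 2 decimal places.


Average value = 1/(b-a) * integral from a to b of f(x) dx
First compute the integral of 6x + 2:
F(x) = 3x^2 + 2x
F(9) = 3 * 81 + 2 * 9 = 261
F(3) = 3 * 9 + 2 * 3 = 33
Integral = 261 - 33 = 228
Average = 228 / (9 - 3) = 228 / 6
= 38 = 38.00

38.00


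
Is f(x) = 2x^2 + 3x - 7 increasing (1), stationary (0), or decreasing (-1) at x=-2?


Compute f'(x) to determine behavior:
f'(x) = 4x + 3
f'(-2) = 4 * (-2) + 3
= -8 + 3
= -5
Since f'(-2) < 0, the function is decreasing (-1)

-1


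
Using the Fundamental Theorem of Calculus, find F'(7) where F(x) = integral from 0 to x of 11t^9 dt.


By the Fundamental Theorem of Calculus (Part 1):
If F(x) = integral from 0 to x of f(t) dt, then F'(x) = f(x)
Here f(t) = 11t^9
So F'(x) = 11x^9
Evaluate at x = 7:
F'(7) = 11 * 7^9
= 11 * 40353607
= 443889677

443889677


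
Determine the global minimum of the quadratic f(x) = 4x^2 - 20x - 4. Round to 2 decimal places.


For a quadratic f(x) = ax^2 + bx + c with a > 0, the minimum is at the vertex.
Vertex x-coordinate: x = -b/(2a)
x = -(-20) / (2 * 4)
x = 20/8 = 5/2
Substitute back to find the minimum value:
f(5/2) = 4 * (5/2)^2 - 20 * (5/2) - 4
= 25 - 50 - 4
= -29 = -29.00

-29.00


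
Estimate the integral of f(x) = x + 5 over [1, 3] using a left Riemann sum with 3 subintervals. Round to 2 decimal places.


Left Riemann sum uses left endpoints of each subinterval.
Interval: [1, 3], n = 3
dx = (3 - 1) / 3 = 2/3
Left endpoints: [1, 5/3, 7/3]
f values: [6, 20/3, 22/3]
Sum = dx * (sum of f values)
= 2/3 * 20
= 40/3 ≈ 13.33

13.33


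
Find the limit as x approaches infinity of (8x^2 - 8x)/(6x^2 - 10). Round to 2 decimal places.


For limits at infinity with equal-degree polynomials,
we compare leading coefficients.
Numerator leading term: 8x^2
Denominator leading term: 6x^2
Divide both by x^2:
lim = (8 - 8/x) / (6 - 10/x^2)
As x -> infinity, the 1/x and 1/x^2 terms vanish:
= 8/6 = 4/3 ≈ 1.33

1.33


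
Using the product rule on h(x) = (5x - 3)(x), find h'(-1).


Let u(x) = 5x - 3 and v(x) = x
u'(x) = 5
v'(x) = 1
Product rule: h'(x) = u'(x)*v(x) + u(x)*v'(x)
= 5 * (x) + (5x - 3) * 1
At x = -1:
u(-1) = 5 * (-1) - 3 = -8
v(-1) = 1 * (-1) + 0 = -1
h'(-1) = 5 * (-1) + (-8) * 1
= -5 - 8
= -13

-13


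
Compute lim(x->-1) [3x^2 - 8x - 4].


Since polynomials are continuous, we use direct substitution.
lim(x->-1) of 3x^2 - 8x - 4
= 3 * (-1)^2 - 8 * (-1) - 4
= 3 + 8 - 4
= 7

7


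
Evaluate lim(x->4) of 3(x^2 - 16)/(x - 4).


Direct substitution gives 0/0, so we factor the numerator.
Factor: 3(x^2 - 16) = 3 * (x - 4)(x + 4)
Cancel the common factor (x - 4):
3(x^2 - 16)/(x - 4) = 3 * (x + 4)
Now substitute x = 4:
= 3 * (4 + 4) = 24

24


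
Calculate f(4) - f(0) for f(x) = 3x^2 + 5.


Net change = f(b) - f(a)
f(x) = 3x^2 + 5
Compute f(4):
f(4) = 3 * 4^2 + 0 * 4 + 5
= 48 + 0 + 5
= 53
Compute f(0):
f(0) = 3 * 0^2 + 0 * 0 + 5
= 0 + 0 + 5
= 5
Net change = 53 - 5 = 48

48


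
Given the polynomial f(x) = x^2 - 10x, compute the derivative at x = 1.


Differentiate term by term using power and sum rules:
f(x) = x^2 - 10x
f'(x) = 2x - 10
Substitute x = 1:
f'(1) = 2 * 1 - 10
= 2 - 10
= -8

-8


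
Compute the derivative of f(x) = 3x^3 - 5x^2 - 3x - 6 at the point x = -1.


Differentiate f(x) = 3x^3 - 5x^2 - 3x - 6 term by term:
f'(x) = 9x^2 - 10x - 3
Substitute x = -1:
f'(-1) = 9 * (-1)^2 - 10 * (-1) - 3
= 9 + 10 - 3
= 16

16


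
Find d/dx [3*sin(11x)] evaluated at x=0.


Apply the chain rule to differentiate 3*sin(11x):
d/dx [3*sin(11x)]
= 3 * cos(11x) * d/dx(11x)
= 3 * 11 * cos(11x)
= 33 * cos(11x)
Evaluate at x = 0:
= 33 * cos(0)
= 33 * 1
= 33

33


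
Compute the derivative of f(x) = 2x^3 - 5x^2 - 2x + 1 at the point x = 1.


Differentiate f(x) = 2x^3 - 5x^2 - 2x + 1 term by term:
f'(x) = 6x^2 - 10x - 2
Substitute x = 1:
f'(1) = 6 * 1^2 - 10 * 1 - 2
= 6 - 10 - 2
= -6

-6


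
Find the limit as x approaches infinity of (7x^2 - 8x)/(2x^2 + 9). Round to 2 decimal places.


For limits at infinity with equal-degree polynomials,
we compare leading coefficients.
Numerator leading term: 7x^2
Denominator leading term: 2x^2
Divide both by x^2:
lim = (7 - 8/x) / (2 + 9/x^2)
As x -> infinity, the 1/x and 1/x^2 terms vanish:
= 7/2 = 3.50

3.50


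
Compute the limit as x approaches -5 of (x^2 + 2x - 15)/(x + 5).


Direct substitution gives 0/0, so we factor the numerator.
Factor: (x^2 + 2x - 15) = (x + 5)(x - 3)
Cancel the common factor (x + 5):
(x^2 + 2x - 15)/(x + 5) = (x - 3)
Now substitute x = -5:
= (-5) - (3) = -8

-8


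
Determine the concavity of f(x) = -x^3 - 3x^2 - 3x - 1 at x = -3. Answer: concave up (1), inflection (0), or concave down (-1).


Concavity is determined by the sign of f''(x).
f(x) = -x^3 - 3x^2 - 3x - 1
f'(x) = -3x^2 - 6x - 3
f''(x) = -6x - 6
f''(-3) = -6 * (-3) - 6
= 18 - 6
= 12
Since f''(-3) > 0, the function is concave up (1)

1


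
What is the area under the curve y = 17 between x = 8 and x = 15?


The area under a constant function y = 17 is a rectangle.
Width = 15 - 8 = 7
Height = 17
Area = width * height
= 7 * 17
= 119

119


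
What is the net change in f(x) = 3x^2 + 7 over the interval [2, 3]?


Net change = f(b) - f(a)
f(x) = 3x^2 + 7
Compute f(3):
f(3) = 3 * 3^2 + 0 * 3 + 7
= 27 + 0 + 7
= 34
Compute f(2):
f(2) = 3 * 2^2 + 0 * 2 + 7
= 12 + 0 + 7
= 19
Net change = 34 - 19 = 15

15


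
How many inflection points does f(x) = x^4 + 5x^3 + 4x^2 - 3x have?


Inflection points occur where f''(x) = 0 and concavity changes.
f(x) = x^4 + 5x^3 + 4x^2 - 3x
f'(x) = 4x^3 + 15x^2 + 8x - 3
f''(x) = 12x^2 + 30x + 8
This is a quadratic in x. Use the discriminant to count real roots.
Discriminant = (30)^2 - 4 * 12 * 8
= 900 - 384
= 516
Since discriminant > 0, f''(x) = 0 has 2 distinct real solutions.
A quadratic with two distinct real roots changes sign at each root, so concavity changes at both.
Number of inflection points: 2

2


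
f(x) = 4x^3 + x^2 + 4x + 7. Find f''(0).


First derivative:
f'(x) = 12x^2 + 2x + 4
Second derivative:
f''(x) = 24x + 2
Substitute x = 0:
f''(0) = 24 * 0 + 2
= 0 + 2
= 2

2


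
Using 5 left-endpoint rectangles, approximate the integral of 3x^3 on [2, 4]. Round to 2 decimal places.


Left Riemann sum uses left endpoints of each subinterval.
Interval: [2, 4], n = 5
dx = (4 - 2) / 5 = 2/5
Left endpoints: [2, 12/5, 14/5, 16/5, 18/5]
f values: [24, 5184/125, 8232/125, 12288/125, 17496/125]
Sum = dx * (sum of f values)
= 2/5 * 1848/5
= 3696/25 = 147.84

147.84


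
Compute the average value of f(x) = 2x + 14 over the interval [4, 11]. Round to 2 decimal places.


Average value = 1/(b-a) * integral from a to b of f(x) dx
First compute the integral of 2x + 14:
F(x) = x^2 + 14x
F(11) = 1 * 121 + 14 * 11 = 275
F(4) = 1 * 16 + 14 * 4 = 72
Integral = 275 - 72 = 203
Average = 203 / (11 - 4) = 203 / 7
= 29 = 29.00

29.00


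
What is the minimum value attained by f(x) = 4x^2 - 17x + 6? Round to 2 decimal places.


For a quadratic f(x) = ax^2 + bx + c with a > 0, the minimum is at the vertex.
Vertex x-coordinate: x = -b/(2a)
x = -(-17) / (2 * 4)
x = 17/8
Substitute back to find the minimum value:
f(17/8) = 4 * (17/8)^2 - 17 * (17/8) + 6
= 289/16 - 289/8 + 6
= -193/16 ≈ -12.06

-12.06


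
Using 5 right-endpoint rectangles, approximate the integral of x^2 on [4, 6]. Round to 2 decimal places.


Right Riemann sum uses right endpoints of each subinterval.
Interval: [4, 6], n = 5
dx = (6 - 4) / 5 = 2/5
Right endpoints: [22/5, 24/5, 26/5, 28/5, 6]
f values: [484/25, 576/25, 676/25, 784/25, 36]
Sum = dx * (sum of f values)
= 2/5 * 684/5
= 1368/25 = 54.72

54.72


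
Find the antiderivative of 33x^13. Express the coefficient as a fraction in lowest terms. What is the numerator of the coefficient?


Apply the power rule for integration:
integral of ax^n dx = a/(n+1) * x^(n+1) + C
integral of 33x^13 dx
= 33/14 * x^14 + C
The coefficient in lowest terms is 33/14, and its numerator is 33

33


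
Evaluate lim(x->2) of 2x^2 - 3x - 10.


Since polynomials are continuous, we use direct substitution.
lim(x->2) of 2x^2 - 3x - 10
= 2 * 2^2 - 3 * 2 - 10
= 8 - 6 - 10
= -8

-8


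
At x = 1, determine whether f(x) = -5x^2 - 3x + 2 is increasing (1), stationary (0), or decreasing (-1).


Compute f'(x) to determine behavior:
f'(x) = -10x - 3
f'(1) = -10 * 1 - 3
= -10 - 3
= -13
Since f'(1) < 0, the function is decreasing (-1)

-1


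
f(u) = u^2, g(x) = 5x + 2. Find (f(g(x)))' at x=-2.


Using the chain rule: (f(g(x)))' = f'(g(x)) * g'(x)
First, find g(-2):
g(-2) = 5 * (-2) + 2 = -8
Next, f'(u) = 2u
And g'(x) = 5
So f'(g(-2)) * g'(-2)
= 2 * (-8) * 5
= -80

-80


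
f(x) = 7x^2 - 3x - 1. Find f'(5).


Differentiate term by term using power and sum rules:
f(x) = 7x^2 - 3x - 1
f'(x) = 14x - 3
Substitute x = 5:
f'(5) = 14 * 5 - 3
= 70 - 3
= 67

67


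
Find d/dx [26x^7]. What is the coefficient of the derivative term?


We apply the power rule: d/dx [ax^n] = a*n * x^(n-1)
d/dx [26x^7]
= 26 * 7 * x^(7-1)
= 182x^6
The coefficient is 182

182


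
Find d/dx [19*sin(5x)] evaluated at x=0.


Apply the chain rule to differentiate 19*sin(5x):
d/dx [19*sin(5x)]
= 19 * cos(5x) * d/dx(5x)
= 19 * 5 * cos(5x)
= 95 * cos(5x)
Evaluate at x = 0:
= 95 * cos(0)
= 95 * 1
= 95

95


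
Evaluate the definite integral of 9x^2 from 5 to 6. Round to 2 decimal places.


Find the antiderivative of 9x^2:
F(x) = 9/3 * x^3
Apply the Fundamental Theorem of Calculus:
F(6) - F(5)
= 9/3 * 6^3 - 9/3 * 5^3
= 9/3 * (216 - 125)
= 9/3 * 91
= 273 = 273.00

273.00


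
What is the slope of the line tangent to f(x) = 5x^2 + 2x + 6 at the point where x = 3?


The slope of the tangent line equals f'(x) at the point.
f(x) = 5x^2 + 2x + 6
f'(x) = 10x + 2
At x = 3:
f'(3) = 10 * 3 + 2
= 30 + 2
= 32

32


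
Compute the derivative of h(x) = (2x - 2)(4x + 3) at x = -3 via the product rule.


Let u(x) = 2x - 2 and v(x) = 4x + 3
u'(x) = 2
v'(x) = 4
Product rule: h'(x) = u'(x)*v(x) + u(x)*v'(x)
= 2 * (4x + 3) + (2x - 2) * 4
At x = -3:
u(-3) = 2 * (-3) - 2 = -8
v(-3) = 4 * (-3) + 3 = -9
h'(-3) = 2 * (-9) + (-8) * 4
= -18 - 32
= -50

-50


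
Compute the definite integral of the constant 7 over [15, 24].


The integral of a constant k over [a, b] equals k * (b - a).
integral from 15 to 24 of 7 dx
= 7 * (24 - 15)
= 7 * 9
= 63

63


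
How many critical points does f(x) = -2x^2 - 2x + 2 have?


Find where f'(x) = 0:
f'(x) = -4x - 2
Set f'(x) = 0:
-4x - 2 = 0
x = 2 / (-4) = -1/2
This is a linear equation in x, so there is exactly one solution.
Number of critical points: 1

1


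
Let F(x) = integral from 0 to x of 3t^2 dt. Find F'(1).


By the Fundamental Theorem of Calculus (Part 1):
If F(x) = integral from 0 to x of f(t) dt, then F'(x) = f(x)
Here f(t) = 3t^2
So F'(x) = 3x^2
Evaluate at x = 1:
F'(1) = 3 * 1^2
= 3 * 1
= 3

3


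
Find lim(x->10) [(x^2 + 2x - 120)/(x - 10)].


Direct substitution gives 0/0, so we factor the numerator.
Factor: (x^2 + 2x - 120) = (x - 10)(x + 12)
Cancel the common factor (x - 10):
(x^2 + 2x - 120)/(x - 10) = (x + 12)
Now substitute x = 10:
= (10) - (-12) = 22

22


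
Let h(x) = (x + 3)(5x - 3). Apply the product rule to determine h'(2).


Let u(x) = x + 3 and v(x) = 5x - 3
u'(x) = 1
v'(x) = 5
Product rule: h'(x) = u'(x)*v(x) + u(x)*v'(x)
= 1 * (5x - 3) + (x + 3) * 5
At x = 2:
u(2) = 1 * 2 + 3 = 5
v(2) = 5 * 2 - 3 = 7
h'(2) = 1 * 7 + 5 * 5
= 7 + 25
= 32

32


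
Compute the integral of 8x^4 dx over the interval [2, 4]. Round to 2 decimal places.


Find the antiderivative of 8x^4:
F(x) = 8/5 * x^5
Apply the Fundamental Theorem of Calculus:
F(4) - F(2)
= 8/5 * 4^5 - 8/5 * 2^5
= 8/5 * (1024 - 32)
= 8/5 * 992
= 7936/5 = 1587.20

1587.20


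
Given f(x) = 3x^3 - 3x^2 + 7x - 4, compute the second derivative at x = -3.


First derivative:
f'(x) = 9x^2 - 6x + 7
Second derivative:
f''(x) = 18x - 6
Substitute x = -3:
f''(-3) = 18 * (-3) - 6
= -54 - 6
= -60

-60


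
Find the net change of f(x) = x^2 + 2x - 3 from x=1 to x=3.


Net change = f(b) - f(a)
f(x) = x^2 + 2x - 3
Compute f(3):
f(3) = 1 * 3^2 + 2 * 3 - 3
= 9 + 6 - 3
= 12
Compute f(1):
f(1) = 1 * 1^2 + 2 * 1 - 3
= 1 + 2 - 3
= 0
Net change = 12 - 0 = 12

12


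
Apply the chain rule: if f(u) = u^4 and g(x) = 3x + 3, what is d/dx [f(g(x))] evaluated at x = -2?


Using the chain rule: (f(g(x)))' = f'(g(x)) * g'(x)
First, find g(-2):
g(-2) = 3 * (-2) + 3 = -3
Next, f'(u) = 4u^3
And g'(x) = 3
So f'(g(-2)) * g'(-2)
= 4 * (-3)^3 * 3
= 4 * (-27) * 3
= -324

-324


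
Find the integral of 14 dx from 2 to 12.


The integral of a constant k over [a, b] equals k * (b - a).
integral from 2 to 12 of 14 dx
= 14 * (12 - 2)
= 14 * 10
= 140

140


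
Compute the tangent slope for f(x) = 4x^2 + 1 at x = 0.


The slope of the tangent line equals f'(x) at the point.
f(x) = 4x^2 + 1
f'(x) = 8x
At x = 0:
f'(0) = 8 * 0 + 0
= 0 + 0
= 0

0


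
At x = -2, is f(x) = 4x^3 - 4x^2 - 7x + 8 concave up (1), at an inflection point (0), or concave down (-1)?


Concavity is determined by the sign of f''(x).
f(x) = 4x^3 - 4x^2 - 7x + 8
f'(x) = 12x^2 - 8x - 7
f''(x) = 24x - 8
f''(-2) = 24 * (-2) - 8
= -48 - 8
= -56
Since f''(-2) < 0, the function is concave down (-1)

-1


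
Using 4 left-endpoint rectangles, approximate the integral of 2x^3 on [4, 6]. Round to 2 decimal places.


Left Riemann sum uses left endpoints of each subinterval.
Interval: [4, 6], n = 4
dx = (6 - 4) / 4 = 1/2
Left endpoints: [4, 9/2, 5, 11/2]
f values: [128, 729/4, 250, 1331/4]
Sum = dx * (sum of f values)
= 1/2 * 893
= 893/2 = 446.50

446.50


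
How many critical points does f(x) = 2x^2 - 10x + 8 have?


Find where f'(x) = 0:
f'(x) = 4x - 10
Set f'(x) = 0:
4x - 10 = 0
x = 10 / 4 = 5/2
This is a linear equation in x, so there is exactly one solution.
Number of critical points: 1

1


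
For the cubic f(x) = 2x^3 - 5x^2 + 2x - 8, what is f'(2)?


Differentiate f(x) = 2x^3 - 5x^2 + 2x - 8 term by term:
f'(x) = 6x^2 - 10x + 2
Substitute x = 2:
f'(2) = 6 * 2^2 - 10 * 2 + 2
= 24 - 20 + 2
= 6

6


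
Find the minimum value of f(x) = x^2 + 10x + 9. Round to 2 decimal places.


For a quadratic f(x) = ax^2 + bx + c with a > 0, the minimum is at the vertex.
Vertex x-coordinate: x = -b/(2a)
x = -(10) / (2 * 1)
x = -10/2 = -5
Substitute back to find the minimum value:
f(-5) = 1 * (-5)^2 + 10 * (-5) + 9
= 25 - 50 + 9
= -16 = -16.00

-16.00


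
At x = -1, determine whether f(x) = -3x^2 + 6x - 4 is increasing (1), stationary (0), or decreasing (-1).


Compute f'(x) to determine behavior:
f'(x) = -6x + 6
f'(-1) = -6 * (-1) + 6
= 6 + 6
= 12
Since f'(-1) > 0, the function is increasing (1)

1


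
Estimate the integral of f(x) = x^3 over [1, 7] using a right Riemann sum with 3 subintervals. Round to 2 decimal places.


Right Riemann sum uses right endpoints of each subinterval.
Interval: [1, 7], n = 3
dx = (7 - 1) / 3 = 2
Right endpoints: [3, 5, 7]
f values: [27, 125, 343]
Sum = dx * (sum of f values)
= 2 * 495
= 990 = 990.00

990.00


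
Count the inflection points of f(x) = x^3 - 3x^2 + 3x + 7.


Inflection points occur where f''(x) = 0 and concavity changes.
f(x) = x^3 - 3x^2 + 3x + 7
f'(x) = 3x^2 - 6x + 3
f''(x) = 6x - 6
Set f''(x) = 0:
6x - 6 = 0
x = 6 / 6 = 1
Since f''(x) is linear (degree 1), it changes sign at this point.
Therefore there is exactly 1 inflection point.

1


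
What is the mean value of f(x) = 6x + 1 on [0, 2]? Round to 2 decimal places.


Average value = 1/(b-a) * integral from a to b of f(x) dx
First compute the integral of 6x + 1:
F(x) = 3x^2 + x
F(2) = 3 * 4 + 1 * 2 = 14
F(0) = 3 * 0 + 1 * 0 = 0
Integral = 14 - 0 = 14
Average = 14 / (2 - 0) = 14 / 2
= 7 = 7.00

7.00


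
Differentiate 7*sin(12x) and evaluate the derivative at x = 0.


Apply the chain rule to differentiate 7*sin(12x):
d/dx [7*sin(12x)]
= 7 * cos(12x) * d/dx(12x)
= 7 * 12 * cos(12x)
= 84 * cos(12x)
Evaluate at x = 0:
= 84 * cos(0)
= 84 * 1
= 84

84


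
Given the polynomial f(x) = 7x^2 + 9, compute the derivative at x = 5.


Differentiate term by term using power and sum rules:
f(x) = 7x^2 + 9
f'(x) = 14x
Substitute x = 5:
f'(5) = 14 * 5 + 0
= 70 + 0
= 70

70


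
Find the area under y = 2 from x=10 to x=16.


The area under a constant function y = 2 is a rectangle.
Width = 16 - 10 = 6
Height = 2
Area = width * height
= 6 * 2
= 12

12


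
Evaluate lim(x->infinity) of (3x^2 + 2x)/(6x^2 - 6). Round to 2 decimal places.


For limits at infinity with equal-degree polynomials,
we compare leading coefficients.
Numerator leading term: 3x^2
Denominator leading term: 6x^2
Divide both by x^2:
lim = (3 + 2/x) / (6 - 6/x^2)
As x -> infinity, the 1/x and 1/x^2 terms vanish:
= 3/6 = 1/2 = 0.50

0.50


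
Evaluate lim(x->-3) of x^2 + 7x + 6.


Since polynomials are continuous, we use direct substitution.
lim(x->-3) of x^2 + 7x + 6
= 1 * (-3)^2 + 7 * (-3) + 6
= 9 - 21 + 6
= -6

-6


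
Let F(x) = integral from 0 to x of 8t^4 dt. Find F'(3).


By the Fundamental Theorem of Calculus (Part 1):
If F(x) = integral from 0 to x of f(t) dt, then F'(x) = f(x)
Here f(t) = 8t^4
So F'(x) = 8x^4
Evaluate at x = 3:
F'(3) = 8 * 3^4
= 8 * 81
= 648

648


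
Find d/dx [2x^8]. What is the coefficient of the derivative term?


We apply the power rule: d/dx [ax^n] = a*n * x^(n-1)
d/dx [2x^8]
= 2 * 8 * x^(8-1)
= 16x^7
The coefficient is 16

16


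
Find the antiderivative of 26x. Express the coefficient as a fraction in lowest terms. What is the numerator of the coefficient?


Apply the power rule for integration:
integral of ax^n dx = a/(n+1) * x^(n+1) + C
integral of 26x dx
= 26/2 * x^2 + C
= 13 * x^2 + C
The coefficient in lowest terms is 13 = 13/1, so its numerator is 13

13


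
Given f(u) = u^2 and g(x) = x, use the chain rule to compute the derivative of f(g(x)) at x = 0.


Using the chain rule: (f(g(x)))' = f'(g(x)) * g'(x)
First, find g(0):
g(0) = 1 * 0 + 0 = 0
Next, f'(u) = 2u
And g'(x) = 1
So f'(g(0)) * g'(0)
= 2 * 0 * 1
= 0

0


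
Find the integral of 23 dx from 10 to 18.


The integral of a constant k over [a, b] equals k * (b - a).
integral from 10 to 18 of 23 dx
= 23 * (18 - 10)
= 23 * 8
= 184

184


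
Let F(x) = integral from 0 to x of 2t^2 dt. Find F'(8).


By the Fundamental Theorem of Calculus (Part 1):
If F(x) = integral from 0 to x of f(t) dt, then F'(x) = f(x)
Here f(t) = 2t^2
So F'(x) = 2x^2
Evaluate at x = 8:
F'(8) = 2 * 8^2
= 2 * 64
= 128

128


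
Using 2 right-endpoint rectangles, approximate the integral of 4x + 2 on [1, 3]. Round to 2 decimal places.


Right Riemann sum uses right endpoints of each subinterval.
Interval: [1, 3], n = 2
dx = (3 - 1) / 2 = 1
Right endpoints: [2, 3]
f values: [10, 14]
Sum = dx * (sum of f values)
= 1 * 24
= 24 = 24.00

24.00


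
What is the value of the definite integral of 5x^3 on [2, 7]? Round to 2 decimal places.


Find the antiderivative of 5x^3:
F(x) = 5/4 * x^4
Apply the Fundamental Theorem of Calculus:
F(7) - F(2)
= 5/4 * 7^4 - 5/4 * 2^4
= 5/4 * (2401 - 16)
= 5/4 * 2385
= 11925/4 = 2981.25

2981.25


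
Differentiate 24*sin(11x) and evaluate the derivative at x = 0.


Apply the chain rule to differentiate 24*sin(11x):
d/dx [24*sin(11x)]
= 24 * cos(11x) * d/dx(11x)
= 24 * 11 * cos(11x)
= 264 * cos(11x)
Evaluate at x = 0:
= 264 * cos(0)
= 264 * 1
= 264

264


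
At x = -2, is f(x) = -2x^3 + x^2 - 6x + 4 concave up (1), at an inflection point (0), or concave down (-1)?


Concavity is determined by the sign of f''(x).
f(x) = -2x^3 + x^2 - 6x + 4
f'(x) = -6x^2 + 2x - 6
f''(x) = -12x + 2
f''(-2) = -12 * (-2) + 2
= 24 + 2
= 26
Since f''(-2) > 0, the function is concave up (1)

1


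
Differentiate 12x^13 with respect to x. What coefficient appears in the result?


We apply the power rule: d/dx [ax^n] = a*n * x^(n-1)
d/dx [12x^13]
= 12 * 13 * x^(13-1)
= 156x^12
The coefficient is 156

156


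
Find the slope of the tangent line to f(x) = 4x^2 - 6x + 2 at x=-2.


The slope of the tangent line equals f'(x) at the point.
f(x) = 4x^2 - 6x + 2
f'(x) = 8x - 6
At x = -2:
f'(-2) = 8 * (-2) - 6
= -16 - 6
= -22

-22


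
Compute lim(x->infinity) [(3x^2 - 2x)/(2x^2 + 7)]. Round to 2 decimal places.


For limits at infinity with equal-degree polynomials,
we compare leading coefficients.
Numerator leading term: 3x^2
Denominator leading term: 2x^2
Divide both by x^2:
lim = (3 - 2/x) / (2 + 7/x^2)
As x -> infinity, the 1/x and 1/x^2 terms vanish:
= 3/2 = 1.50

1.50


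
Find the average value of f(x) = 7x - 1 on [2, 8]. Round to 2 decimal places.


Average value = 1/(b-a) * integral from a to b of f(x) dx
First compute the integral of 7x - 1:
F(x) = (7/2)x^2 - x
F(8) = 7/2 * 64 - 1 * 8 = 216
F(2) = 7/2 * 4 - 1 * 2 = 12
Integral = 216 - 12 = 204
Average = 204 / (8 - 2) = 204 / 6
= 34 = 34.00

34.00


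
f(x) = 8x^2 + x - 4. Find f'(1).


Differentiate term by term using power and sum rules:
f(x) = 8x^2 + x - 4
f'(x) = 16x + 1
Substitute x = 1:
f'(1) = 16 * 1 + 1
= 16 + 1
= 17

17


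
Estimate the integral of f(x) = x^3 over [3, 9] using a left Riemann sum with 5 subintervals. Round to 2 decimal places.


Left Riemann sum uses left endpoints of each subinterval.
Interval: [3, 9], n = 5
dx = (9 - 3) / 5 = 6/5
Left endpoints: [3, 21/5, 27/5, 33/5, 39/5]
f values: [27, 9261/125, 19683/125, 35937/125, 59319/125]
Sum = dx * (sum of f values)
= 6/5 * 5103/5
= 30618/25 = 1224.72

1224.72


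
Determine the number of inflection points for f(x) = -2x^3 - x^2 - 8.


Inflection points occur where f''(x) = 0 and concavity changes.
f(x) = -2x^3 - x^2 - 8
f'(x) = -6x^2 - 2x
f''(x) = -12x - 2
Set f''(x) = 0:
-12x - 2 = 0
x = 2 / (-12) = -1/6
Since f''(x) is linear (degree 1), it changes sign at this point.
Therefore there is exactly 1 inflection point.

1


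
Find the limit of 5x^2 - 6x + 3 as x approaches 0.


Since polynomials are continuous, we use direct substitution.
lim(x->0) of 5x^2 - 6x + 3
= 5 * 0^2 - 6 * 0 + 3
= 0 + 0 + 3
= 3

3


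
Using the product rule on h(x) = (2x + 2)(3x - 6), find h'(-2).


Let u(x) = 2x + 2 and v(x) = 3x - 6
u'(x) = 2
v'(x) = 3
Product rule: h'(x) = u'(x)*v(x) + u(x)*v'(x)
= 2 * (3x - 6) + (2x + 2) * 3
At x = -2:
u(-2) = 2 * (-2) + 2 = -2
v(-2) = 3 * (-2) - 6 = -12
h'(-2) = 2 * (-12) + (-2) * 3
= -24 - 6
= -30

-30


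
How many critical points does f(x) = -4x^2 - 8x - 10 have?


Find where f'(x) = 0:
f'(x) = -8x - 8
Set f'(x) = 0:
-8x - 8 = 0
x = 8 / (-8) = -1
This is a linear equation in x, so there is exactly one solution.
Number of critical points: 1

1


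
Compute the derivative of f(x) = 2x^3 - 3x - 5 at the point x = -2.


Differentiate f(x) = 2x^3 - 3x - 5 term by term:
f'(x) = 6x^2 - 3
Substitute x = -2:
f'(-2) = 6 * (-2)^2 + 0 * (-2) - 3
= 24 + 0 - 3
= 21

21


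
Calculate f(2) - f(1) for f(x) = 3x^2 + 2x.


Net change = f(b) - f(a)
f(x) = 3x^2 + 2x
Compute f(2):
f(2) = 3 * 2^2 + 2 * 2 + 0
= 12 + 4 + 0
= 16
Compute f(1):
f(1) = 3 * 1^2 + 2 * 1 + 0
= 3 + 2 + 0
= 5
Net change = 16 - 5 = 11

11


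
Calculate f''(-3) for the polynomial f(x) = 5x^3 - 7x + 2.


First derivative:
f'(x) = 15x^2 - 7
Second derivative:
f''(x) = 30x
Substitute x = -3:
f''(-3) = 30 * (-3) + 0
= -90 + 0
= -90

-90


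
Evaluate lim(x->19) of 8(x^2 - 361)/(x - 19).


Direct substitution gives 0/0, so we factor the numerator.
Factor: 8(x^2 - 361) = 8 * (x - 19)(x + 19)
Cancel the common factor (x - 19):
8(x^2 - 361)/(x - 19) = 8 * (x + 19)
Now substitute x = 19:
= 8 * (19 + 19) = 304

304


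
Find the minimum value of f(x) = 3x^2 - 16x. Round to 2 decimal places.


For a quadratic f(x) = ax^2 + bx + c with a > 0, the minimum is at the vertex.
Vertex x-coordinate: x = -b/(2a)
x = -(-16) / (2 * 3)
x = 16/6 = 8/3
Substitute back to find the minimum value:
f(8/3) = 3 * (8/3)^2 - 16 * (8/3) + 0
= 64/3 - 128/3 + 0
= -64/3 ≈ -21.33

-21.33


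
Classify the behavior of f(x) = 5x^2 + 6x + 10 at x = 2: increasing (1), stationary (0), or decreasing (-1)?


Compute f'(x) to determine behavior:
f'(x) = 10x + 6
f'(2) = 10 * 2 + 6
= 20 + 6
= 26
Since f'(2) > 0, the function is increasing (1)

1


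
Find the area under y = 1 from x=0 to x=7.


The area under a constant function y = 1 is a rectangle.
Width = 7 - 0 = 7
Height = 1
Area = width * height
= 7 * 1
= 7

7


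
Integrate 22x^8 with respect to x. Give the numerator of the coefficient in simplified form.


Apply the power rule for integration:
integral of ax^n dx = a/(n+1) * x^(n+1) + C
integral of 22x^8 dx
= 22/9 * x^9 + C
The coefficient in lowest terms is 22/9, and its numerator is 22

22


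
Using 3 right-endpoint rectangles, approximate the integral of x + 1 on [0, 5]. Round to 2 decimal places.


Right Riemann sum uses right endpoints of each subinterval.
Interval: [0, 5], n = 3
dx = (5 - 0) / 3 = 5/3
Right endpoints: [5/3, 10/3, 5]
f values: [8/3, 13/3, 6]
Sum = dx * (sum of f values)
= 5/3 * 13
= 65/3 ≈ 21.67

21.67


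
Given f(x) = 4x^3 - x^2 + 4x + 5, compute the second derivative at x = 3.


First derivative:
f'(x) = 12x^2 - 2x + 4
Second derivative:
f''(x) = 24x - 2
Substitute x = 3:
f''(3) = 24 * 3 - 2
= 72 - 2
= 70

70


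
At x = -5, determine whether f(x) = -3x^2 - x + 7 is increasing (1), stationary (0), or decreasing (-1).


Compute f'(x) to determine behavior:
f'(x) = -6x - 1
f'(-5) = -6 * (-5) - 1
= 30 - 1
= 29
Since f'(-5) > 0, the function is increasing (1)

1


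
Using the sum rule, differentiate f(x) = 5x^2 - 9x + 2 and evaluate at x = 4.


Differentiate term by term using power and sum rules:
f(x) = 5x^2 - 9x + 2
f'(x) = 10x - 9
Substitute x = 4:
f'(4) = 10 * 4 - 9
= 40 - 9
= 31

31


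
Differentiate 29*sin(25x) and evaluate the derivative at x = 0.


Apply the chain rule to differentiate 29*sin(25x):
d/dx [29*sin(25x)]
= 29 * cos(25x) * d/dx(25x)
= 29 * 25 * cos(25x)
= 725 * cos(25x)
Evaluate at x = 0:
= 725 * cos(0)
= 725 * 1
= 725

725


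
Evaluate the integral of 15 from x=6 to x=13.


The integral of a constant k over [a, b] equals k * (b - a).
integral from 6 to 13 of 15 dx
= 15 * (13 - 6)
= 15 * 7
= 105

105


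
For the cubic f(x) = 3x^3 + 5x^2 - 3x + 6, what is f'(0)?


Differentiate f(x) = 3x^3 + 5x^2 - 3x + 6 term by term:
f'(x) = 9x^2 + 10x - 3
Substitute x = 0:
f'(0) = 9 * 0^2 + 10 * 0 - 3
= 0 + 0 - 3
= -3

-3


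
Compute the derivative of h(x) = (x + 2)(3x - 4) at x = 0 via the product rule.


Let u(x) = x + 2 and v(x) = 3x - 4
u'(x) = 1
v'(x) = 3
Product rule: h'(x) = u'(x)*v(x) + u(x)*v'(x)
= 1 * (3x - 4) + (x + 2) * 3
At x = 0:
u(0) = 1 * 0 + 2 = 2
v(0) = 3 * 0 - 4 = -4
h'(0) = 1 * (-4) + 2 * 3
= -4 + 6
= 2

2


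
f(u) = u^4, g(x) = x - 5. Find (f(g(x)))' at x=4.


Using the chain rule: (f(g(x)))' = f'(g(x)) * g'(x)
First, find g(4):
g(4) = 1 * 4 - 5 = -1
Next, f'(u) = 4u^3
And g'(x) = 1
So f'(g(4)) * g'(4)
= 4 * (-1)^3 * 1
= 4 * (-1) * 1
= -4

-4


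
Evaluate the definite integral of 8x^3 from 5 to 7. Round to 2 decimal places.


Find the antiderivative of 8x^3:
F(x) = 8/4 * x^4
Apply the Fundamental Theorem of Calculus:
F(7) - F(5)
= 8/4 * 7^4 - 8/4 * 5^4
= 8/4 * (2401 - 625)
= 8/4 * 1776
= 3552 = 3552.00

3552.00


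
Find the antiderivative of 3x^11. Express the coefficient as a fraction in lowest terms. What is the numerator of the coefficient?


Apply the power rule for integration:
integral of ax^n dx = a/(n+1) * x^(n+1) + C
integral of 3x^11 dx
= 3/12 * x^12 + C
= 1/4 * x^12 + C
The coefficient in lowest terms is 1/4, and its numerator is 1

1


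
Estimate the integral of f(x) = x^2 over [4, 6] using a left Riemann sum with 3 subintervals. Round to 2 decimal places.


Left Riemann sum uses left endpoints of each subinterval.
Interval: [4, 6], n = 3
dx = (6 - 4) / 3 = 2/3
Left endpoints: [4, 14/3, 16/3]
f values: [16, 196/9, 256/9]
Sum = dx * (sum of f values)
= 2/3 * 596/9
= 1192/27 ≈ 44.15

44.15


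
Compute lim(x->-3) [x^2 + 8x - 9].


Since polynomials are continuous, we use direct substitution.
lim(x->-3) of x^2 + 8x - 9
= 1 * (-3)^2 + 8 * (-3) - 9
= 9 - 24 - 9
= -24

-24
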